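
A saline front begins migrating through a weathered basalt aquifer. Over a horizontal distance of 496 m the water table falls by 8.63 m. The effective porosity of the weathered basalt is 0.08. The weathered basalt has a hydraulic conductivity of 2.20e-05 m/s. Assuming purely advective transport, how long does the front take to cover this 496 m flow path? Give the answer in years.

3.28

Convert K: 2.20e-05 m/s × 86400 = 1.901 m/day.
Hydraulic gradient i = Δh / L = 8.63 / 496 = 0.01740.
Darcy flux q = K · i = 1.901 × 0.01740 = 0.03307 m/day.
Seepage velocity v = q / n_e = 0.03307 / 0.08 = 0.4134 m/day.
Travel time t = L / v = 496 / 0.4134 = 1200 days = 3.285 years.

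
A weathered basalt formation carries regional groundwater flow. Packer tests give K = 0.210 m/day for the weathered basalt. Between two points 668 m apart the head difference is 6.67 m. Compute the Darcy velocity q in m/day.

0.00210

Hydraulic gradient i = Δh / L = 6.67 / 668 = 0.009985.
Specific discharge q = K · i = 0.2100 × 0.009985 = 0.002097 m/day.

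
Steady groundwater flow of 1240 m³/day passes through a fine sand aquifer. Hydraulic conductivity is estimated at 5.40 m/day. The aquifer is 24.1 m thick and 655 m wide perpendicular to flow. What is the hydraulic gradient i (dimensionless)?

0.0145

Cross-sectional area A = 655 × 24.1 = 15786 m².
From Q = K·A·i, i = Q / (K·A) = 1240 / (5.400 × 15786) = 0.01455.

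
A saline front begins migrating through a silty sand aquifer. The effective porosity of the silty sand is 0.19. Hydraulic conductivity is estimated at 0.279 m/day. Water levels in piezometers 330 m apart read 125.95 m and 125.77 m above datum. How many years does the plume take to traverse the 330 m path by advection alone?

Hydraulic gradient i = (125.95 − 125.77) / 330 = 0.18 / 330 = 0.0005455.
Darcy flux q = K · i = 0.2790 × 0.0005455 = 0.0001522 m/day.
Seepage velocity v = q / n_e = 0.0001522 / 0.19 = 0.0008010 m/day.
Travel time t = L / v = 330 / 0.0008010 = 4.120e+05 days = 1128 years.

1130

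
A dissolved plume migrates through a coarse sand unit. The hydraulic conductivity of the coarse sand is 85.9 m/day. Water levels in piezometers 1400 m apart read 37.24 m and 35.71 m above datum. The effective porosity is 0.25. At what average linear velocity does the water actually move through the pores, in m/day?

Hydraulic gradient i = (37.24 − 35.71) / 1400 = 1.53 / 1400 = 0.001093.
Darcy flux q = K · i = 85.90 × 0.001093 = 0.09388 m/day.
Seepage velocity v = q / n_e = 0.09388 / 0.25 = 0.3755 m/day.

0.376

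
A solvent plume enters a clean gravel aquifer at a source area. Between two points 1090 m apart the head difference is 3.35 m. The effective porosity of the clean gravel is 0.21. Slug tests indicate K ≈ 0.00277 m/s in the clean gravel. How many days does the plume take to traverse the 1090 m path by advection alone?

311

Convert K: 0.00277 m/s × 86400 = 239.3 m/day.
Hydraulic gradient i = Δh / L = 3.35 / 1090 = 0.003073.
Darcy flux q = K · i = 239.3 × 0.003073 = 0.7355 m/day.
Seepage velocity v = q / n_e = 0.7355 / 0.21 = 3.503 m/day.
Travel time t = L / v = 1090 / 3.503 = 311.2 days.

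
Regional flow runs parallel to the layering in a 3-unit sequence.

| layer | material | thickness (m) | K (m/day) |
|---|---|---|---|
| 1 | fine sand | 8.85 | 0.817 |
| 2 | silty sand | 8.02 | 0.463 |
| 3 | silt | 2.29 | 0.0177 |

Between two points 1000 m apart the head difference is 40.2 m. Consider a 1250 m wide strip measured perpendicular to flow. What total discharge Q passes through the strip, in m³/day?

Flow is parallel to layering, so each bed carries its own Darcy discharge and the transmissivities add.
Σ(K_i·b_i) = 0.817×8.85 + 0.463×8.02 + 0.0177×2.29 = 10.98 m²/day.
Hydraulic gradient i = Δh / L = 40.2 / 1000 = 0.04020.
Q = Σ(K_i·b_i) · W · i = 10.98 × 1250 × 0.04020 = 552.0 m³/day.

552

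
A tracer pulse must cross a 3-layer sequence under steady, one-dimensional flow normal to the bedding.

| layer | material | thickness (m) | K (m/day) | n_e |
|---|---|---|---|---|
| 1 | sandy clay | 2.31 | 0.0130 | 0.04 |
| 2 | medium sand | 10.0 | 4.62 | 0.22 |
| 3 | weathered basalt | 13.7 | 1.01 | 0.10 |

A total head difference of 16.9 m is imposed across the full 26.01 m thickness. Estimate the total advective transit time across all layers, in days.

With flow normal to the layers, continuity requires the same specific discharge q through every layer.
Σ(b_i/K_i) = 2.31/0.0130 + 10.0/4.62 + 13.7/1.01 = 193.4 d.
q = Δh / Σ(b_i/K_i) = 16.9 / 193.4 = 0.08737 m/day.
In each layer the seepage velocity is v_i = q/n_i, so the layer transit time is t_i = b_i·n_i / q:
  layer 1 (sandy clay): t_1 = 2.31 × 0.04 / 0.08737 = 1.058 d
  layer 2 (medium sand): t_2 = 10.0 × 0.22 / 0.08737 = 25.18 d
  layer 3 (weathered basalt): t_3 = 13.7 × 0.10 / 0.08737 = 15.68 d
Total t = Σ t_i = 41.92 days.

41.9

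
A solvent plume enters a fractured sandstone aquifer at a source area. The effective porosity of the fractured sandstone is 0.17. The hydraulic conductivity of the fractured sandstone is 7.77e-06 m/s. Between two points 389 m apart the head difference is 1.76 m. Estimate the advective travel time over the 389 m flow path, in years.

Convert K: 7.77e-06 m/s × 86400 = 0.6713 m/day.
Hydraulic gradient i = Δh / L = 1.76 / 389 = 0.004524.
Darcy flux q = K · i = 0.6713 × 0.004524 = 0.003037 m/day.
Seepage velocity v = q / n_e = 0.003037 / 0.17 = 0.01787 m/day.
Travel time t = L / v = 389 / 0.01787 = 21772 days = 59.61 years.

59.6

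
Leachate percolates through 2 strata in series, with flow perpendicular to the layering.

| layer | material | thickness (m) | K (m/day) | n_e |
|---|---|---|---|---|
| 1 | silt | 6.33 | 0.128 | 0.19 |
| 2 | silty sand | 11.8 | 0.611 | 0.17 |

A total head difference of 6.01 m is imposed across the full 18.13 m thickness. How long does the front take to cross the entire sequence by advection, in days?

36.7

With flow normal to the layers, continuity requires the same specific discharge q through every layer.
Σ(b_i/K_i) = 6.33/0.128 + 11.8/0.611 = 68.77 d.
q = Δh / Σ(b_i/K_i) = 6.01 / 68.77 = 0.08740 m/day.
In each layer the seepage velocity is v_i = q/n_i, so the layer transit time is t_i = b_i·n_i / q:
  layer 1 (silt): t_1 = 6.33 × 0.19 / 0.08740 = 13.76 d
  layer 2 (silty sand): t_2 = 11.8 × 0.17 / 0.08740 = 22.95 d
Total t = Σ t_i = 36.71 days.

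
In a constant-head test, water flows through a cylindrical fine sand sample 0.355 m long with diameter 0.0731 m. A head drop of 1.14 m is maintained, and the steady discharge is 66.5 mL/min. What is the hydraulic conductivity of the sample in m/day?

7.11

Cross-sectional area A = π·(d/2)² = π × (0.0731/2)² = 0.004197 m².
Convert discharge: 66.5 mL/min = 1.108e-06 m³/s.
Darcy's law rearranged: K = Q·L / (A·Δh) = 1.108e-06 × 0.355 / (0.004197 × 1.14) = 8.224e-05 m/s = 7.105 m/day.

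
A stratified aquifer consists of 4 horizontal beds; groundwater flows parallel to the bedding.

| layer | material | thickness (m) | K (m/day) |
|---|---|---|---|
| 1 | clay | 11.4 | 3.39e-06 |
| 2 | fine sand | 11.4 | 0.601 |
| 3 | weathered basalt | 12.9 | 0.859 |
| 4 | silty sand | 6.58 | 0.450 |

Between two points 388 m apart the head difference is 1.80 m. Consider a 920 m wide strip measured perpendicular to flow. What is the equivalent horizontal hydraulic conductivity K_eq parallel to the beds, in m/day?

Flow is parallel to layering, so each bed carries its own Darcy discharge and the transmissivities add.
Σ(K_i·b_i) = 3.39e-06×11.4 + 0.601×11.4 + 0.859×12.9 + 0.450×6.58 = 20.89 m²/day.
Total thickness b = 42.28 m, so K_eq = Σ(K_i·b_i)/b = 0.4942 m/day.

0.494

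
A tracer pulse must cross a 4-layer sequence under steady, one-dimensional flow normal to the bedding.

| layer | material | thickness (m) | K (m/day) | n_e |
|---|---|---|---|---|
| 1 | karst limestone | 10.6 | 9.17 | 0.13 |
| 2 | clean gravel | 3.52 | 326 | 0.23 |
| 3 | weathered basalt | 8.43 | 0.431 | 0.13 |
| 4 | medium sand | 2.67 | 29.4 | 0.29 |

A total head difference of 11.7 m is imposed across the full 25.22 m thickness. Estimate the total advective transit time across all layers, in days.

7.22

With flow normal to the layers, continuity requires the same specific discharge q through every layer.
Σ(b_i/K_i) = 10.6/9.17 + 3.52/326 + 8.43/0.431 + 2.67/29.4 = 20.82 d.
q = Δh / Σ(b_i/K_i) = 11.7 / 20.82 = 0.5620 m/day.
In each layer the seepage velocity is v_i = q/n_i, so the layer transit time is t_i = b_i·n_i / q:
  layer 1 (karst limestone): t_1 = 10.6 × 0.13 / 0.5620 = 2.452 d
  layer 2 (clean gravel): t_2 = 3.52 × 0.23 / 0.5620 = 1.440 d
  layer 3 (weathered basalt): t_3 = 8.43 × 0.13 / 0.5620 = 1.950 d
  layer 4 (medium sand): t_4 = 2.67 × 0.29 / 0.5620 = 1.378 d
Total t = Σ t_i = 7.220 days.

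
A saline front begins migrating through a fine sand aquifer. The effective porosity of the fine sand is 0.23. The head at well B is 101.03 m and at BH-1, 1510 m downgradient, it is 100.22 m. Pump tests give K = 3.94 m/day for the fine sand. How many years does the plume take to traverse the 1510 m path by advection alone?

Hydraulic gradient i = (101.03 − 100.22) / 1510 = 0.81 / 1510 = 0.0005364.
Darcy flux q = K · i = 3.940 × 0.0005364 = 0.002114 m/day.
Seepage velocity v = q / n_e = 0.002114 / 0.23 = 0.009189 m/day.
Travel time t = L / v = 1510 / 0.009189 = 1.643e+05 days = 449.9 years.

450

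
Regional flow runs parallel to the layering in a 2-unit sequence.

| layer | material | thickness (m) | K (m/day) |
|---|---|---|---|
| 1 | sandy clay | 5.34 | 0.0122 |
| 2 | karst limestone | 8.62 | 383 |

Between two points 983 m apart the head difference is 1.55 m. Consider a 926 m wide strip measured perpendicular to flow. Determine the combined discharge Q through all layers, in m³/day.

Flow is parallel to layering, so each bed carries its own Darcy discharge and the transmissivities add.
Σ(K_i·b_i) = 0.0122×5.34 + 383×8.62 = 3302 m²/day.
Hydraulic gradient i = Δh / L = 1.55 / 983 = 0.001577.
Q = Σ(K_i·b_i) · W · i = 3302 × 926 × 0.001577 = 4821 m³/day.

4820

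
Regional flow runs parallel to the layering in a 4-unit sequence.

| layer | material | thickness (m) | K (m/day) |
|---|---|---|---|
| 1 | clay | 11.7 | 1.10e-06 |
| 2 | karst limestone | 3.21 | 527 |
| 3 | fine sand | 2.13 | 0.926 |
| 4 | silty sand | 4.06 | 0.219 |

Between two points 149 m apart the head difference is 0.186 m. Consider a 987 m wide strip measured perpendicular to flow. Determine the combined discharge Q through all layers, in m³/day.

2090

Flow is parallel to layering, so each bed carries its own Darcy discharge and the transmissivities add.
Σ(K_i·b_i) = 1.10e-06×11.7 + 527×3.21 + 0.926×2.13 + 0.219×4.06 = 1695 m²/day.
Hydraulic gradient i = Δh / L = 0.186 / 149 = 0.001248.
Q = Σ(K_i·b_i) · W · i = 1695 × 987 × 0.001248 = 2088 m³/day.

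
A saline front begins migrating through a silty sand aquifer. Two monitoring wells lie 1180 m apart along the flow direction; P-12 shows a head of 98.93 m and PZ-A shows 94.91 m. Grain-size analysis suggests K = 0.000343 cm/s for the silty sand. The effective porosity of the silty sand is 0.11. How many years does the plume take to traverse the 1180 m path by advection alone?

352

Convert K: 0.000343 cm/s × 864 = 0.2964 m/day.
Hydraulic gradient i = (98.93 − 94.91) / 1180 = 4.02 / 1180 = 0.003407.
Darcy flux q = K · i = 0.2964 × 0.003407 = 0.001010 m/day.
Seepage velocity v = q / n_e = 0.001010 / 0.11 = 0.009178 m/day.
Travel time t = L / v = 1180 / 0.009178 = 1.286e+05 days = 352.0 years.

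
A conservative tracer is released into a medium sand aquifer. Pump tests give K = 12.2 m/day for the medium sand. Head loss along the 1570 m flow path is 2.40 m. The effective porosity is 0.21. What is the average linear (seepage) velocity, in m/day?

Hydraulic gradient i = Δh / L = 2.40 / 1570 = 0.001529.
Darcy flux q = K · i = 12.20 × 0.001529 = 0.01865 m/day.
Seepage velocity v = q / n_e = 0.01865 / 0.21 = 0.08881 m/day.

0.0888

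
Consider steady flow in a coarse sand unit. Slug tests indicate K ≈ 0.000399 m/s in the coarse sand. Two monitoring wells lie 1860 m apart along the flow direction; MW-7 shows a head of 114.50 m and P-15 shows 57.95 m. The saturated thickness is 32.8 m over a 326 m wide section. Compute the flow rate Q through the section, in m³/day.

11200

Convert K: 0.000399 m/s × 86400 = 34.47 m/day.
Cross-sectional area A = 326 × 32.8 = 10693 m².
Hydraulic gradient i = (114.50 − 57.95) / 1860 = 56.55 / 1860 = 0.03040.
Darcy's law: Q = K · A · i = 34.47 × 10693 × 0.03040 = 11207 m³/day.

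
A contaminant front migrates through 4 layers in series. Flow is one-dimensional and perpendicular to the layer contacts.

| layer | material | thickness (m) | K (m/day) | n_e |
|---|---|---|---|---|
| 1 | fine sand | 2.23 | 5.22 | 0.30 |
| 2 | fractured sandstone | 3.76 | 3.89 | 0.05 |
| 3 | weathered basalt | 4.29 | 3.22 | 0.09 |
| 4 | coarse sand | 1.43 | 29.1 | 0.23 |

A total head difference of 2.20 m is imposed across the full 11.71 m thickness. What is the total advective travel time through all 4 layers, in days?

1.98

With flow normal to the layers, continuity requires the same specific discharge q through every layer.
Σ(b_i/K_i) = 2.23/5.22 + 3.76/3.89 + 4.29/3.22 + 1.43/29.1 = 2.775 d.
q = Δh / Σ(b_i/K_i) = 2.20 / 2.775 = 0.7927 m/day.
In each layer the seepage velocity is v_i = q/n_i, so the layer transit time is t_i = b_i·n_i / q:
  layer 1 (fine sand): t_1 = 2.23 × 0.30 / 0.7927 = 0.8439 d
  layer 2 (fractured sandstone): t_2 = 3.76 × 0.05 / 0.7927 = 0.2372 d
  layer 3 (weathered basalt): t_3 = 4.29 × 0.09 / 0.7927 = 0.4871 d
  layer 4 (coarse sand): t_4 = 1.43 × 0.23 / 0.7927 = 0.4149 d
Total t = Σ t_i = 1.983 days.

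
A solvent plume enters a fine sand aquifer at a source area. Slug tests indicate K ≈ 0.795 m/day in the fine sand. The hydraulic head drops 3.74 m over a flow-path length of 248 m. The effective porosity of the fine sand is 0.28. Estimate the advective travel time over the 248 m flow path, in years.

Hydraulic gradient i = Δh / L = 3.74 / 248 = 0.01508.
Darcy flux q = K · i = 0.7950 × 0.01508 = 0.01199 m/day.
Seepage velocity v = q / n_e = 0.01199 / 0.28 = 0.04282 m/day.
Travel time t = L / v = 248 / 0.04282 = 5792 days = 15.86 years.

15.9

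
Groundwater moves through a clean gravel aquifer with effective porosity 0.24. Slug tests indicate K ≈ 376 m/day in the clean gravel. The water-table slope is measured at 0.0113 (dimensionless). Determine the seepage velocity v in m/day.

17.7

Hydraulic gradient i = 0.0113.
Darcy flux q = K · i = 376.0 × 0.01130 = 4.249 m/day.
Seepage velocity v = q / n_e = 4.249 / 0.24 = 17.70 m/day.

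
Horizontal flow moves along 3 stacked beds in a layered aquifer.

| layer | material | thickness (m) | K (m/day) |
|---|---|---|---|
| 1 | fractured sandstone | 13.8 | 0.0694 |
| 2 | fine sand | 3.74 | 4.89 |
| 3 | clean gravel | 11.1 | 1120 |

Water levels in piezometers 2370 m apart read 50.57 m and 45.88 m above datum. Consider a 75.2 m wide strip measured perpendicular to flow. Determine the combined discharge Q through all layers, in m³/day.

Flow is parallel to layering, so each bed carries its own Darcy discharge and the transmissivities add.
Σ(K_i·b_i) = 0.0694×13.8 + 4.89×3.74 + 1120×11.1 = 12451 m²/day.
Hydraulic gradient i = (50.57 − 45.88) / 2370 = 4.69 / 2370 = 0.001979.
Q = Σ(K_i·b_i) · W · i = 12451 × 75.2 × 0.001979 = 1853 m³/day.

1850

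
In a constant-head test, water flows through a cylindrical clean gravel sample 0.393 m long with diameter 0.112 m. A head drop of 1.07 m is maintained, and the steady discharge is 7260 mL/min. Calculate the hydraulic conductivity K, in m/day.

Cross-sectional area A = π·(d/2)² = π × (0.112/2)² = 0.009852 m².
Convert discharge: 7260 mL/min = 0.0001210 m³/s.
Darcy's law rearranged: K = Q·L / (A·Δh) = 0.0001210 × 0.393 / (0.009852 × 1.07) = 0.004511 m/s = 389.7 m/day.

390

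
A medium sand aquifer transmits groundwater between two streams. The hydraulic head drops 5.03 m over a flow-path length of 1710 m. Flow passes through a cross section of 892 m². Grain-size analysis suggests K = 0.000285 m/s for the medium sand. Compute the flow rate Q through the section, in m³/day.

Convert K: 0.000285 m/s × 86400 = 24.62 m/day.
Hydraulic gradient i = Δh / L = 5.03 / 1710 = 0.002942.
Darcy's law: Q = K · A · i = 24.62 × 892.0 × 0.002942 = 64.61 m³/day.

64.6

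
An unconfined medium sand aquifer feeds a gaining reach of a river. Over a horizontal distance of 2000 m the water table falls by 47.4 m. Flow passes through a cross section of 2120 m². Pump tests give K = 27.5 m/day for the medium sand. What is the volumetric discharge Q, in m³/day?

Hydraulic gradient i = Δh / L = 47.4 / 2000 = 0.02370.
Darcy's law: Q = K · A · i = 27.50 × 2120 × 0.02370 = 1382 m³/day.

1380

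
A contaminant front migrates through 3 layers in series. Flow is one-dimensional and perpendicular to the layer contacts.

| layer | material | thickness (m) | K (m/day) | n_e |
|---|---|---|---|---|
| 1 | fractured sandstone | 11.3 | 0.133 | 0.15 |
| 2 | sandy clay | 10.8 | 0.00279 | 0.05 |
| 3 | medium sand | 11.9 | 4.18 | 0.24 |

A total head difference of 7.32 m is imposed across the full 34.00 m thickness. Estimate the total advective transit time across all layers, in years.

With flow normal to the layers, continuity requires the same specific discharge q through every layer.
Σ(b_i/K_i) = 11.3/0.133 + 10.8/0.00279 + 11.9/4.18 = 3959 d.
q = Δh / Σ(b_i/K_i) = 7.32 / 3959 = 0.001849 m/day.
In each layer the seepage velocity is v_i = q/n_i, so the layer transit time is t_i = b_i·n_i / q:
  layer 1 (fractured sandstone): t_1 = 11.3 × 0.15 / 0.001849 = 916.7 d
  layer 2 (sandy clay): t_2 = 10.8 × 0.05 / 0.001849 = 292.0 d
  layer 3 (medium sand): t_3 = 11.9 × 0.24 / 0.001849 = 1545 d
Total t = Σ t_i = 2753 days = 7.538 years.

7.54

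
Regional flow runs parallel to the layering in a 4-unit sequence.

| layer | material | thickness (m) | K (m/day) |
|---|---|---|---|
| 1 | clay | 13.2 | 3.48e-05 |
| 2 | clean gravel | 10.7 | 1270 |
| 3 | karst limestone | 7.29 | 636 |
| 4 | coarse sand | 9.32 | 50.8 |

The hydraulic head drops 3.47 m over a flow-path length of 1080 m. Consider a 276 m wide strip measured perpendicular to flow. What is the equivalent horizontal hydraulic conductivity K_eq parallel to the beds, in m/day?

462

Flow is parallel to layering, so each bed carries its own Darcy discharge and the transmissivities add.
Σ(K_i·b_i) = 3.48e-05×13.2 + 1270×10.7 + 636×7.29 + 50.8×9.32 = 18699 m²/day.
Total thickness b = 40.51 m, so K_eq = Σ(K_i·b_i)/b = 461.6 m/day.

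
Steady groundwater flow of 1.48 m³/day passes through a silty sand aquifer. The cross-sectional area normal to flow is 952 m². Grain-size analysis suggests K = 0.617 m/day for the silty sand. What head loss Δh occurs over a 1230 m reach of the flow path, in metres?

From Q = K·A·i, i = Q / (K·A) = 1.48 / (0.6170 × 952.0) = 0.002520.
Head loss Δh = i · L = 0.002520 × 1230 = 3.099 m.

3.10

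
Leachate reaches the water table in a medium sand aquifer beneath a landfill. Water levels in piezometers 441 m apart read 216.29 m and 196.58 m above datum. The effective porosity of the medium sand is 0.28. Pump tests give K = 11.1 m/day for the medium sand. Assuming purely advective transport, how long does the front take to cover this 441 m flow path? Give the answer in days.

Hydraulic gradient i = (216.29 − 196.58) / 441 = 19.71 / 441 = 0.04469.
Darcy flux q = K · i = 11.10 × 0.04469 = 0.4961 m/day.
Seepage velocity v = q / n_e = 0.4961 / 0.28 = 1.772 m/day.
Travel time t = L / v = 441 / 1.772 = 248.9 days.

249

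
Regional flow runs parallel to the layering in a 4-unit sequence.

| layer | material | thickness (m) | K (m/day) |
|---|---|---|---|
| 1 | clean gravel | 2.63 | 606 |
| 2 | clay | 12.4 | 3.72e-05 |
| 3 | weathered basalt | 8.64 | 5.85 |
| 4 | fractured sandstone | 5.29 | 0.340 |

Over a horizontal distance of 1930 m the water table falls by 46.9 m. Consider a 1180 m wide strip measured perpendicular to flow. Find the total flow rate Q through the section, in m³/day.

47200

Flow is parallel to layering, so each bed carries its own Darcy discharge and the transmissivities add.
Σ(K_i·b_i) = 606×2.63 + 3.72e-05×12.4 + 5.85×8.64 + 0.340×5.29 = 1646 m²/day.
Hydraulic gradient i = Δh / L = 46.9 / 1930 = 0.02430.
Q = Σ(K_i·b_i) · W · i = 1646 × 1180 × 0.02430 = 47202 m³/day.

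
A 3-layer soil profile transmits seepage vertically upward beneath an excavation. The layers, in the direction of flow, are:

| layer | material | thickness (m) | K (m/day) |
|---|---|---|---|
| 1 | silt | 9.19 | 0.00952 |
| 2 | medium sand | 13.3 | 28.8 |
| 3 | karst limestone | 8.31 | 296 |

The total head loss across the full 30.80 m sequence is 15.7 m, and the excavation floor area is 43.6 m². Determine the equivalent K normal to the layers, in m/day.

Flow is perpendicular to layering, so the layers act in series and the equivalent K is the thickness-weighted harmonic mean.
Total thickness L = 9.19 + 13.3 + 8.31 = 30.80 m.
Σ(b_i/K_i) = 9.19/0.00952 + 13.3/28.8 + 8.31/296 = 965.8 d.
K_eq = L / Σ(b_i/K_i) = 30.80 / 965.8 = 0.03189 m/day.

0.0319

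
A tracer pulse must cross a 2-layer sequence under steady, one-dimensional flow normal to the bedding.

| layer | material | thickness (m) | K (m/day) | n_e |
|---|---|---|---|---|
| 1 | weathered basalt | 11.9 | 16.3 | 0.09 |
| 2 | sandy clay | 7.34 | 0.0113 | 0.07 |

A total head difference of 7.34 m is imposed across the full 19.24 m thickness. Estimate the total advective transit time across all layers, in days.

With flow normal to the layers, continuity requires the same specific discharge q through every layer.
Σ(b_i/K_i) = 11.9/16.3 + 7.34/0.0113 = 650.3 d.
q = Δh / Σ(b_i/K_i) = 7.34 / 650.3 = 0.01129 m/day.
In each layer the seepage velocity is v_i = q/n_i, so the layer transit time is t_i = b_i·n_i / q:
  layer 1 (weathered basalt): t_1 = 11.9 × 0.09 / 0.01129 = 94.89 d
  layer 2 (sandy clay): t_2 = 7.34 × 0.07 / 0.01129 = 45.52 d
Total t = Σ t_i = 140.4 days.

140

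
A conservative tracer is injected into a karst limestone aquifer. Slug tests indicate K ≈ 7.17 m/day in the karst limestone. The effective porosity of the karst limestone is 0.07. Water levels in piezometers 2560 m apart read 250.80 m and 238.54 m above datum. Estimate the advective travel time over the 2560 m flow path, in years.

14.3

Hydraulic gradient i = (250.80 − 238.54) / 2560 = 12.26 / 2560 = 0.004789.
Darcy flux q = K · i = 7.170 × 0.004789 = 0.03434 m/day.
Seepage velocity v = q / n_e = 0.03434 / 0.07 = 0.4905 m/day.
Travel time t = L / v = 2560 / 0.4905 = 5219 days = 14.29 years.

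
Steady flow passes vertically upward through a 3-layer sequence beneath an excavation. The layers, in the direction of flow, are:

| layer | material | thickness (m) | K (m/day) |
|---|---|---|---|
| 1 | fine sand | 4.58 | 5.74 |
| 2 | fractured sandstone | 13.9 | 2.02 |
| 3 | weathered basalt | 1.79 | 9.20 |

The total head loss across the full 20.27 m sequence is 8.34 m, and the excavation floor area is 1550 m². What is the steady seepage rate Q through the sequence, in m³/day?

Flow is perpendicular to layering, so the layers act in series and the equivalent K is the thickness-weighted harmonic mean.
Total thickness L = 4.58 + 13.9 + 1.79 = 20.27 m.
Σ(b_i/K_i) = 4.58/5.74 + 13.9/2.02 + 1.79/9.20 = 7.874 d.
K_eq = L / Σ(b_i/K_i) = 20.27 / 7.874 = 2.574 m/day.
Q = K_eq · A · (Δh/L) = 2.574 × 1550 × (8.34/20.27) = 1642 m³/day.

1640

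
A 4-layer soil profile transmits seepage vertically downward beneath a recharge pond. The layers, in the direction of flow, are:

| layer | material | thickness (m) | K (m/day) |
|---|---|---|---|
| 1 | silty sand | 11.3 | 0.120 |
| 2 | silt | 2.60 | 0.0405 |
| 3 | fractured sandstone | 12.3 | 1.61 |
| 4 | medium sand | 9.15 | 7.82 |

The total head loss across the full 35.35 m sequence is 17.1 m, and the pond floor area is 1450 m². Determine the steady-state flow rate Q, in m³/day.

Flow is perpendicular to layering, so the layers act in series and the equivalent K is the thickness-weighted harmonic mean.
Total thickness L = 11.3 + 2.60 + 12.3 + 9.15 = 35.35 m.
Σ(b_i/K_i) = 11.3/0.120 + 2.60/0.0405 + 12.3/1.61 + 9.15/7.82 = 167.2 d.
K_eq = L / Σ(b_i/K_i) = 35.35 / 167.2 = 0.2115 m/day.
Q = K_eq · A · (Δh/L) = 0.2115 × 1450 × (17.1/35.35) = 148.3 m³/day.

148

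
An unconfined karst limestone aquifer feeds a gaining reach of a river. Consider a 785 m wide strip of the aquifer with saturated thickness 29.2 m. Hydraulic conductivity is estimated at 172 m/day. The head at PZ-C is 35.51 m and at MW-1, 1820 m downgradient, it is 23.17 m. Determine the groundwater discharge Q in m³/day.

Cross-sectional area A = 785 × 29.2 = 22922 m².
Hydraulic gradient i = (35.51 − 23.17) / 1820 = 12.34 / 1820 = 0.006780.
Darcy's law: Q = K · A · i = 172.0 × 22922 × 0.006780 = 26732 m³/day.

26700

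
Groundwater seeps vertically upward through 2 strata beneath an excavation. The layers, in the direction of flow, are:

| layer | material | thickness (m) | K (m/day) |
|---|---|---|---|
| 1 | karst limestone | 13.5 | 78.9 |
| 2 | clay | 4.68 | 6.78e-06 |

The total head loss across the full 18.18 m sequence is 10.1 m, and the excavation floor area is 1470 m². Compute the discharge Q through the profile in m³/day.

Flow is perpendicular to layering, so the layers act in series and the equivalent K is the thickness-weighted harmonic mean.
Total thickness L = 13.5 + 4.68 = 18.18 m.
Σ(b_i/K_i) = 13.5/78.9 + 4.68/6.78e-06 = 6.903e+05 d.
K_eq = L / Σ(b_i/K_i) = 18.18 / 6.903e+05 = 2.634e-05 m/day.
Q = K_eq · A · (Δh/L) = 2.634e-05 × 1470 × (10.1/18.18) = 0.02151 m³/day.

0.0215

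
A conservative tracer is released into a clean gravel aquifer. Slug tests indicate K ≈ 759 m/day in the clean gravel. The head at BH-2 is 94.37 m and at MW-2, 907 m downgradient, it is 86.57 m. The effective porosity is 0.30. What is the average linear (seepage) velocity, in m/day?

Hydraulic gradient i = (94.37 − 86.57) / 907 = 7.8 / 907 = 0.008600.
Darcy flux q = K · i = 759.0 × 0.008600 = 6.527 m/day.
Seepage velocity v = q / n_e = 6.527 / 0.30 = 21.76 m/day.

21.8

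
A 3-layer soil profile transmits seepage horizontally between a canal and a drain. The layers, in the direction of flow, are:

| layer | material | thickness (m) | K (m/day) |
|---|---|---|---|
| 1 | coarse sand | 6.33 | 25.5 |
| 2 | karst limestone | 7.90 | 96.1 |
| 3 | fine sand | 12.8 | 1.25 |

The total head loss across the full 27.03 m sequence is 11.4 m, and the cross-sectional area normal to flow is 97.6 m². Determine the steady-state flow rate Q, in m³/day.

105

Flow is perpendicular to layering, so the layers act in series and the equivalent K is the thickness-weighted harmonic mean.
Total thickness L = 6.33 + 7.90 + 12.8 = 27.03 m.
Σ(b_i/K_i) = 6.33/25.5 + 7.90/96.1 + 12.8/1.25 = 10.57 d.
K_eq = L / Σ(b_i/K_i) = 27.03 / 10.57 = 2.557 m/day.
Q = K_eq · A · (Δh/L) = 2.557 × 97.6 × (11.4/27.03) = 105.3 m³/day.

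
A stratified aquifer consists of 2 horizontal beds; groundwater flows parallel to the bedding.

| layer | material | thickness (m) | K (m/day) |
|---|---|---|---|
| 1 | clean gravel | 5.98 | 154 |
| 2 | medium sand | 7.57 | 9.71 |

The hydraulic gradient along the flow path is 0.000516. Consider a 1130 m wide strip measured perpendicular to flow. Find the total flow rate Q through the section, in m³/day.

Flow is parallel to layering, so each bed carries its own Darcy discharge and the transmissivities add.
Σ(K_i·b_i) = 154×5.98 + 9.71×7.57 = 994.4 m²/day.
Hydraulic gradient i = 0.000516.
Q = Σ(K_i·b_i) · W · i = 994.4 × 1130 × 0.0005160 = 579.8 m³/day.

580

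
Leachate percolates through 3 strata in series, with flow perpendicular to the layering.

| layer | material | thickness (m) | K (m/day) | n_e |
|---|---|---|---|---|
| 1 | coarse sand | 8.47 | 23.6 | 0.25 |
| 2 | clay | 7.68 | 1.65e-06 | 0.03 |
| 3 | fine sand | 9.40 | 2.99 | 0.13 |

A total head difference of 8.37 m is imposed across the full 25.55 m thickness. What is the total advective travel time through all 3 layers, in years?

With flow normal to the layers, continuity requires the same specific discharge q through every layer.
Σ(b_i/K_i) = 8.47/23.6 + 7.68/1.65e-06 + 9.40/2.99 = 4.655e+06 d.
q = Δh / Σ(b_i/K_i) = 8.37 / 4.655e+06 = 1.798e-06 m/day.
In each layer the seepage velocity is v_i = q/n_i, so the layer transit time is t_i = b_i·n_i / q:
  layer 1 (coarse sand): t_1 = 8.47 × 0.25 / 1.798e-06 = 1.178e+06 d
  layer 2 (clay): t_2 = 7.68 × 0.03 / 1.798e-06 = 1.281e+05 d
  layer 3 (fine sand): t_3 = 9.40 × 0.13 / 1.798e-06 = 6.796e+05 d
Total t = Σ t_i = 1.985e+06 days = 5435 years.

5440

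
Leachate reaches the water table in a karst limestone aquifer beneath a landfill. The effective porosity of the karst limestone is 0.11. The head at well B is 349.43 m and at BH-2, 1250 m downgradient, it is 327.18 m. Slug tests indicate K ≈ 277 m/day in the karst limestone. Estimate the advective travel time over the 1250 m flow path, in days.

Hydraulic gradient i = (349.43 − 327.18) / 1250 = 22.25 / 1250 = 0.01780.
Darcy flux q = K · i = 277.0 × 0.01780 = 4.931 m/day.
Seepage velocity v = q / n_e = 4.931 / 0.11 = 44.82 m/day.
Travel time t = L / v = 1250 / 44.82 = 27.89 days.

27.9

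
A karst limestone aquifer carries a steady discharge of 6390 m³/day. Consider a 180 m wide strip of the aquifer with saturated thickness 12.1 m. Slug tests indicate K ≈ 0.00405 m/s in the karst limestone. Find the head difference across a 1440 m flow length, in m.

12.1

Convert K: 0.00405 m/s × 86400 = 349.9 m/day.
Cross-sectional area A = 180 × 12.1 = 2178 m².
From Q = K·A·i, i = Q / (K·A) = 6390 / (349.9 × 2178) = 0.008384.
Head loss Δh = i · L = 0.008384 × 1440 = 12.07 m.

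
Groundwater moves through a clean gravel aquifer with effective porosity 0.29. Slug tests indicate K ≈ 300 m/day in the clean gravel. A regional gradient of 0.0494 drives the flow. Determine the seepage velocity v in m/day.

51.1

Hydraulic gradient i = 0.0494.
Darcy flux q = K · i = 300.0 × 0.04940 = 14.82 m/day.
Seepage velocity v = q / n_e = 14.82 / 0.29 = 51.10 m/day.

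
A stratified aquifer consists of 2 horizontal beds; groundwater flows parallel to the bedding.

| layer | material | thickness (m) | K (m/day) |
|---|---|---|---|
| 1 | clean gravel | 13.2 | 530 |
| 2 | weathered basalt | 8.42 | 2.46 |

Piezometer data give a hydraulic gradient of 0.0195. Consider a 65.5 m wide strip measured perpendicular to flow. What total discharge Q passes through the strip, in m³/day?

8960

Flow is parallel to layering, so each bed carries its own Darcy discharge and the transmissivities add.
Σ(K_i·b_i) = 530×13.2 + 2.46×8.42 = 7017 m²/day.
Hydraulic gradient i = 0.0195.
Q = Σ(K_i·b_i) · W · i = 7017 × 65.5 × 0.01950 = 8962 m³/day.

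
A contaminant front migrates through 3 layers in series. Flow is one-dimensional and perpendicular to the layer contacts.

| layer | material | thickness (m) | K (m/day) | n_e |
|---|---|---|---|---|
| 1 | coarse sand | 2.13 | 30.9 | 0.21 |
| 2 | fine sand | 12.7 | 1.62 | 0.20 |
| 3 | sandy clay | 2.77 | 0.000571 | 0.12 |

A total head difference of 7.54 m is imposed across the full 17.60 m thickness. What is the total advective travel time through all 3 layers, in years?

5.86

With flow normal to the layers, continuity requires the same specific discharge q through every layer.
Σ(b_i/K_i) = 2.13/30.9 + 12.7/1.62 + 2.77/0.000571 = 4859 d.
q = Δh / Σ(b_i/K_i) = 7.54 / 4859 = 0.001552 m/day.
In each layer the seepage velocity is v_i = q/n_i, so the layer transit time is t_i = b_i·n_i / q:
  layer 1 (coarse sand): t_1 = 2.13 × 0.21 / 0.001552 = 288.3 d
  layer 2 (fine sand): t_2 = 12.7 × 0.20 / 0.001552 = 1637 d
  layer 3 (sandy clay): t_3 = 2.77 × 0.12 / 0.001552 = 214.2 d
Total t = Σ t_i = 2139 days = 5.857 years.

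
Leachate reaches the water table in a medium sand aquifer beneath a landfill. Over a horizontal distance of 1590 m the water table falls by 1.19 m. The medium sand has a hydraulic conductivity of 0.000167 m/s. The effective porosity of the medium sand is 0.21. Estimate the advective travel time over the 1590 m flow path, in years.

84.7

Convert K: 0.000167 m/s × 86400 = 14.43 m/day.
Hydraulic gradient i = Δh / L = 1.19 / 1590 = 0.0007484.
Darcy flux q = K · i = 14.43 × 0.0007484 = 0.01080 m/day.
Seepage velocity v = q / n_e = 0.01080 / 0.21 = 0.05142 m/day.
Travel time t = L / v = 1590 / 0.05142 = 30920 days = 84.65 years.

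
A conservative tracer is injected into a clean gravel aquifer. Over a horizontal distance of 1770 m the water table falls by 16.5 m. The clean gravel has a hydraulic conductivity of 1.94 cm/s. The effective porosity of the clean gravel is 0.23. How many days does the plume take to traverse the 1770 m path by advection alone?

26.1

Convert K: 1.94 cm/s × 864 = 1676 m/day.
Hydraulic gradient i = Δh / L = 16.5 / 1770 = 0.009322.
Darcy flux q = K · i = 1676 × 0.009322 = 15.63 m/day.
Seepage velocity v = q / n_e = 15.63 / 0.23 = 67.94 m/day.
Travel time t = L / v = 1770 / 67.94 = 26.05 days.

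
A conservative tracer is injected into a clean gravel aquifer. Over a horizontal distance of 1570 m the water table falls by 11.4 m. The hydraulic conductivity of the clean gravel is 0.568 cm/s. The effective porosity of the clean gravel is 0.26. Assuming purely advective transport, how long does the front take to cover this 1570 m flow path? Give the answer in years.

Convert K: 0.568 cm/s × 864 = 490.8 m/day.
Hydraulic gradient i = Δh / L = 11.4 / 1570 = 0.007261.
Darcy flux q = K · i = 490.8 × 0.007261 = 3.563 m/day.
Seepage velocity v = q / n_e = 3.563 / 0.26 = 13.71 m/day.
Travel time t = L / v = 1570 / 13.71 = 114.6 days = 0.3136 years.

0.314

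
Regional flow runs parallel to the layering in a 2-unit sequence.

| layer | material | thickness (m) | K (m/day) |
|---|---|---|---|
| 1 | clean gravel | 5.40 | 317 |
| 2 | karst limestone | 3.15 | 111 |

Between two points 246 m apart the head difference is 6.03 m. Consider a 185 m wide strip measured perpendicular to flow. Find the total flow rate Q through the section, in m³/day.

9350

Flow is parallel to layering, so each bed carries its own Darcy discharge and the transmissivities add.
Σ(K_i·b_i) = 317×5.40 + 111×3.15 = 2061 m²/day.
Hydraulic gradient i = Δh / L = 6.03 / 246 = 0.02451.
Q = Σ(K_i·b_i) · W · i = 2061 × 185 × 0.02451 = 9348 m³/day.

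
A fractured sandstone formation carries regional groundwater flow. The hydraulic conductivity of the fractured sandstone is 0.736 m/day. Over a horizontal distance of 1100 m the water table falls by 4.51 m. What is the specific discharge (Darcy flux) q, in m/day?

Hydraulic gradient i = Δh / L = 4.51 / 1100 = 0.004100.
Specific discharge q = K · i = 0.7360 × 0.004100 = 0.003018 m/day.

0.00302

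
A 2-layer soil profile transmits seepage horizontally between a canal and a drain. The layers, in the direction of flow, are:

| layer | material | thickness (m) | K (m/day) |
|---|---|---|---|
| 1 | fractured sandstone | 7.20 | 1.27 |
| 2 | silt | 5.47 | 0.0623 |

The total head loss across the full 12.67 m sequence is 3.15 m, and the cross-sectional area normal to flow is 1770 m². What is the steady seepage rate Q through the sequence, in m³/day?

59.6

Flow is perpendicular to layering, so the layers act in series and the equivalent K is the thickness-weighted harmonic mean.
Total thickness L = 7.20 + 5.47 = 12.67 m.
Σ(b_i/K_i) = 7.20/1.27 + 5.47/0.0623 = 93.47 d.
K_eq = L / Σ(b_i/K_i) = 12.67 / 93.47 = 0.1356 m/day.
Q = K_eq · A · (Δh/L) = 0.1356 × 1770 × (3.15/12.67) = 59.65 m³/day.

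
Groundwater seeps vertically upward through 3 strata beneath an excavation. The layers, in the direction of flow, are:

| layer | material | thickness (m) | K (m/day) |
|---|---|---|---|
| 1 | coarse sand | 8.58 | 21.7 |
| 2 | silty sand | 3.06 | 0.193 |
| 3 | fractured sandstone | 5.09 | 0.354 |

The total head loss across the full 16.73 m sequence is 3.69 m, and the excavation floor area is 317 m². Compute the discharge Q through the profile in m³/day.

Flow is perpendicular to layering, so the layers act in series and the equivalent K is the thickness-weighted harmonic mean.
Total thickness L = 8.58 + 3.06 + 5.09 = 16.73 m.
Σ(b_i/K_i) = 8.58/21.7 + 3.06/0.193 + 5.09/0.354 = 30.63 d.
K_eq = L / Σ(b_i/K_i) = 16.73 / 30.63 = 0.5462 m/day.
Q = K_eq · A · (Δh/L) = 0.5462 × 317 × (3.69/16.73) = 38.19 m³/day.

38.2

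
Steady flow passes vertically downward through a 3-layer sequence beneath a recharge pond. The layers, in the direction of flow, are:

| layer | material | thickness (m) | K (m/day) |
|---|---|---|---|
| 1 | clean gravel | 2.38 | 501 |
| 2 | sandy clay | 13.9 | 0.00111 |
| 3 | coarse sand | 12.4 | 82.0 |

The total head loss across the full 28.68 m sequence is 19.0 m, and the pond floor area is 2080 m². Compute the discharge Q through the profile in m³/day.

3.16

Flow is perpendicular to layering, so the layers act in series and the equivalent K is the thickness-weighted harmonic mean.
Total thickness L = 2.38 + 13.9 + 12.4 = 28.68 m.
Σ(b_i/K_i) = 2.38/501 + 13.9/0.00111 + 12.4/82.0 = 12523 d.
K_eq = L / Σ(b_i/K_i) = 28.68 / 12523 = 0.002290 m/day.
Q = K_eq · A · (Δh/L) = 0.002290 × 2080 × (19.0/28.68) = 3.156 m³/day.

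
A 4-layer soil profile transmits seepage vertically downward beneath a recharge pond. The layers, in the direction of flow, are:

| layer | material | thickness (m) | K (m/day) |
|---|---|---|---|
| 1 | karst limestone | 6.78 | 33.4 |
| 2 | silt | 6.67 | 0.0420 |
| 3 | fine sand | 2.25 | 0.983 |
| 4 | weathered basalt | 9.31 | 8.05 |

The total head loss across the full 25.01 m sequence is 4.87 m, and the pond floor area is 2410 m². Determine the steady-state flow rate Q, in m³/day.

72.2

Flow is perpendicular to layering, so the layers act in series and the equivalent K is the thickness-weighted harmonic mean.
Total thickness L = 6.78 + 6.67 + 2.25 + 9.31 = 25.01 m.
Σ(b_i/K_i) = 6.78/33.4 + 6.67/0.0420 + 2.25/0.983 + 9.31/8.05 = 162.5 d.
K_eq = L / Σ(b_i/K_i) = 25.01 / 162.5 = 0.1539 m/day.
Q = K_eq · A · (Δh/L) = 0.1539 × 2410 × (4.87/25.01) = 72.24 m³/day.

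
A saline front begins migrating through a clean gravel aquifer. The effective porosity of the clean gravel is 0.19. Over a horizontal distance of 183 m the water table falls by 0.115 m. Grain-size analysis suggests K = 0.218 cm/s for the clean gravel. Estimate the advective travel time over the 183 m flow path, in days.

Convert K: 0.218 cm/s × 864 = 188.4 m/day.
Hydraulic gradient i = Δh / L = 0.115 / 183 = 0.0006284.
Darcy flux q = K · i = 188.4 × 0.0006284 = 0.1184 m/day.
Seepage velocity v = q / n_e = 0.1184 / 0.19 = 0.6230 m/day.
Travel time t = L / v = 183 / 0.6230 = 293.8 days.

294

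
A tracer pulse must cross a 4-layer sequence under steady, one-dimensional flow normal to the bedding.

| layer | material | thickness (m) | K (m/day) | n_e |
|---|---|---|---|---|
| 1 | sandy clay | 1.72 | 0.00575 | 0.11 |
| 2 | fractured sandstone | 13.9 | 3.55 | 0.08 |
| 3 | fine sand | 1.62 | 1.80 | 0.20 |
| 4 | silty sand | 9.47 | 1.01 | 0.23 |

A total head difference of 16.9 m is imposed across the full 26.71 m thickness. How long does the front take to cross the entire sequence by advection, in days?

With flow normal to the layers, continuity requires the same specific discharge q through every layer.
Σ(b_i/K_i) = 1.72/0.00575 + 13.9/3.55 + 1.62/1.80 + 9.47/1.01 = 313.3 d.
q = Δh / Σ(b_i/K_i) = 16.9 / 313.3 = 0.05394 m/day.
In each layer the seepage velocity is v_i = q/n_i, so the layer transit time is t_i = b_i·n_i / q:
  layer 1 (sandy clay): t_1 = 1.72 × 0.11 / 0.05394 = 3.508 d
  layer 2 (fractured sandstone): t_2 = 13.9 × 0.08 / 0.05394 = 20.62 d
  layer 3 (fine sand): t_3 = 1.62 × 0.20 / 0.05394 = 6.007 d
  layer 4 (silty sand): t_4 = 9.47 × 0.23 / 0.05394 = 40.38 d
Total t = Σ t_i = 70.51 days.

70.5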